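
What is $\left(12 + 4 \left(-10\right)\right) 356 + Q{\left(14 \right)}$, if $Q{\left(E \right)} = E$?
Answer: $-9954$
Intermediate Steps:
$\left(12 + 4 \left(-10\right)\right) 356 + Q{\left(14 \right)} = \left(12 + 4 \left(-10\right)\right) 356 + 14 = \left(12 - 40\right) 356 + 14 = \left(-28\right) 356 + 14 = -9968 + 14 = -9954$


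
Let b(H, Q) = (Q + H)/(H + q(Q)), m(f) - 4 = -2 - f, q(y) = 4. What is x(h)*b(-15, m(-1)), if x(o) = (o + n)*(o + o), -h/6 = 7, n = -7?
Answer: 49392/11 ≈ 4490.2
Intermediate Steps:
m(f) = 2 - f (m(f) = 4 + (-2 - f) = 2 - f)
b(H, Q) = (H + Q)/(4 + H) (b(H, Q) = (Q + H)/(H + 4) = (H + Q)/(4 + H))
h = -42 (h = -6*7 = -42)
x(o) = 2*o*(-7 + o) (x(o) = (o - 7)*(o + o) = (-7 + o)*(2*o) = 2*o*(-7 + o))
x(h)*b(-15, m(-1)) = (2*(-42)*(-7 - 42))*((-15 + (2 - 1*(-1)))/(4 - 15)) = (2*(-42)*(-49))*((-15 + (2 + 1))/(-11)) = 4116*(-(-15 + 3)/11) = 4116*(-1/11*(-12)) = 4116*(12/11) = 49392/11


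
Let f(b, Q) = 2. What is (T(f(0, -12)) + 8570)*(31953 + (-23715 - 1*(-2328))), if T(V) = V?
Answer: 90571752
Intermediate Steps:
(T(f(0, -12)) + 8570)*(31953 + (-23715 - 1*(-2328))) = (2 + 8570)*(31953 + (-23715 - 1*(-2328))) = 8572*(31953 + (-23715 + 2328)) = 8572*(31953 - 21387) = 8572*10566 = 90571752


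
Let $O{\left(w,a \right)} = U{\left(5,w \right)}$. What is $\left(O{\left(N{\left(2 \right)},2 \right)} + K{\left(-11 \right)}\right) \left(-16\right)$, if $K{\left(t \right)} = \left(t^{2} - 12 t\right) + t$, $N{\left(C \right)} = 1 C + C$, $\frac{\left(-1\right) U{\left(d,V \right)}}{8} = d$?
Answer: $-3232$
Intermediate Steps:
$U{\left(d,V \right)} = - 8 d$
$N{\left(C \right)} = 2 C$ ($N{\left(C \right)} = C + C = 2 C$)
$O{\left(w,a \right)} = -40$ ($O{\left(w,a \right)} = \left(-8\right) 5 = -40$)
$K{\left(t \right)} = t^{2} - 11 t$
$\left(O{\left(N{\left(2 \right)},2 \right)} + K{\left(-11 \right)}\right) \left(-16\right) = \left(-40 - 11 \left(-11 - 11\right)\right) \left(-16\right) = \left(-40 - -242\right) \left(-16\right) = \left(-40 + 242\right) \left(-16\right) = 202 \left(-16\right) = -3232$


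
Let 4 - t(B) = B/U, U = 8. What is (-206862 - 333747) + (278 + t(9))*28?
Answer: -1065489/2 ≈ -5.3274e+5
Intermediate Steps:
t(B) = 4 - B/8
(-206862 - 333747) + (278 + t(9))*28 = (-206862 - 333747) + (278 + (4 - ⅛*9))*28 = -540609 + (278 + (4 - 9/8))*28 = -540609 + (278 + 23/8)*28 = -540609 + (2247/8)*28 = -540609 + 15729/2 = -1065489/2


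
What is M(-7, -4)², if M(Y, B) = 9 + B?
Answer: 25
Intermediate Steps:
M(-7, -4)² = (9 - 4)² = 5² = 25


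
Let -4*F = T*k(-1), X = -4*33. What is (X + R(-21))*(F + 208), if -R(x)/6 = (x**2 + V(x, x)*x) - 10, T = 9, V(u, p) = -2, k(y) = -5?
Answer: -1302345/2 ≈ -6.5117e+5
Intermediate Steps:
X = -132
R(x) = 60 - 6*x**2 + 12*x (R(x) = -6*((x**2 - 2*x) - 10) = -6*(-10 + x**2 - 2*x) = 60 - 6*x**2 + 12*x)
F = 45/4 (F = -9*(-5)/4 = -1/4*(-45) = 45/4 ≈ 11.250)
(X + R(-21))*(F + 208) = (-132 + (60 - 6*(-21)**2 + 12*(-21)))*(45/4 + 208) = (-132 + (60 - 6*441 - 252))*(877/4) = (-132 + (60 - 2646 - 252))*(877/4) = (-132 - 2838)*(877/4) = -2970*877/4 = -1302345/2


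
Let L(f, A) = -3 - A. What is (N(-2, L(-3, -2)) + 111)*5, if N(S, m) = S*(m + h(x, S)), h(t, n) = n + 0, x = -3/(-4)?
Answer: 585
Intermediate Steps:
x = 3/4 (x = -3*(-1/4) = 3/4 ≈ 0.75000)
h(t, n) = n
N(S, m) = S*(S + m) (N(S, m) = S*(m + S) = S*(S + m))
(N(-2, L(-3, -2)) + 111)*5 = (-2*(-2 + (-3 - 1*(-2))) + 111)*5 = (-2*(-2 + (-3 + 2)) + 111)*5 = (-2*(-2 - 1) + 111)*5 = (-2*(-3) + 111)*5 = (6 + 111)*5 = 117*5 = 585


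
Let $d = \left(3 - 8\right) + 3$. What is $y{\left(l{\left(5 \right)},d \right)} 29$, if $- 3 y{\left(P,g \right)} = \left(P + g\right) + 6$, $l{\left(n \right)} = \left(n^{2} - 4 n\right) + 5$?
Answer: $- \frac{406}{3} \approx -135.33$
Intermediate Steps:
$l{\left(n \right)} = 5 + n^{2} - 4 n$
$d = -2$ ($d = -5 + 3 = -2$)
$y{\left(P,g \right)} = -2 - \frac{P}{3} - \frac{g}{3}$ ($y{\left(P,g \right)} = - \frac{\left(P + g\right) + 6}{3} = - \frac{6 + P + g}{3} = -2 - \frac{P}{3} - \frac{g}{3}$)
$y{\left(l{\left(5 \right)},d \right)} 29 = \left(-2 - \frac{5 + 5^{2} - 20}{3} - - \frac{2}{3}\right) 29 = \left(-2 - \frac{5 + 25 - 20}{3} + \frac{2}{3}\right) 29 = \left(-2 - \frac{10}{3} + \frac{2}{3}\right) 29 = \left(- \frac{14}{3}\right) 29 = - \frac{406}{3}$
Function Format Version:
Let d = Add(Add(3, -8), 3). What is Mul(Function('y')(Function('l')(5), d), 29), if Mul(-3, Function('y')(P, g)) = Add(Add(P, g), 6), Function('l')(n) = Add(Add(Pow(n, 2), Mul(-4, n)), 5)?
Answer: Rational(-406, 3) ≈ -135.33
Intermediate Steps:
Function('l')(n) = Add(5, Pow(n, 2), Mul(-4, n))
d = -2 (d = Add(-5, 3) = -2)
Function('y')(P, g) = Add(-2, Mul(Rational(-1, 3), P), Mul(Rational(-1, 3), g)) (Function('y')(P, g) = Mul(Rational(-1, 3), Add(Add(P, g), 6)) = Mul(Rational(-1, 3), Add(6, P, g)) = Add(-2, Mul(Rational(-1, 3), P), Mul(Rational(-1, 3), g)))
Mul(Function('y')(Function('l')(5), d), 29) = Mul(Add(-2, Mul(Rational(-1, 3), Add(5, Pow(5, 2), Mul(-4, 5))), Mul(Rational(-1, 3), -2)), 29) = Mul(Add(-2, Mul(Rational(-1, 3), Add(5, 25, -20)), Rational(2, 3)), 29) = Mul(Add(-2, Mul(Rational(-1, 3), 10), Rational(2, 3)), 29) = Mul(Add(-2, Rational(-10, 3), Rational(2, 3)), 29) = Mul(Rational(-14, 3), 29) = Rational(-406, 3)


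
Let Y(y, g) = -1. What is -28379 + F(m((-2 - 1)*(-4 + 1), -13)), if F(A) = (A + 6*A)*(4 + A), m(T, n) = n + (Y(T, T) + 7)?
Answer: -28232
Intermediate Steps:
m(T, n) = 6 + n (m(T, n) = n + (-1 + 7) = n + 6 = 6 + n)
F(A) = 7*A*(4 + A) (F(A) = (7*A)*(4 + A) = 7*A*(4 + A))
-28379 + F(m((-2 - 1)*(-4 + 1), -13)) = -28379 + 7*(6 - 13)*(4 + (6 - 13)) = -28379 + 7*(-7)*(4 - 7) = -28379 + 7*(-7)*(-3) = -28379 + 147 = -28232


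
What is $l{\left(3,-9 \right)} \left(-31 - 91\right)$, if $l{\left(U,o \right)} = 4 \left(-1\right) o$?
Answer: $-4392$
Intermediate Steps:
$l{\left(U,o \right)} = - 4 o$
$l{\left(3,-9 \right)} \left(-31 - 91\right) = \left(-4\right) \left(-9\right) \left(-31 - 91\right) = 36 \left(-122\right) = -4392$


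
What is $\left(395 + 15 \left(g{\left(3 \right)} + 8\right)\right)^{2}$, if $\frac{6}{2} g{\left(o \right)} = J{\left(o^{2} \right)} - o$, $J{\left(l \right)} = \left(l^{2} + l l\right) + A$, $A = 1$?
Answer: $1729225$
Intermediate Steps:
$J{\left(l \right)} = 1 + 2 l^{2}$ ($J{\left(l \right)} = \left(l^{2} + l l\right) + 1 = \left(l^{2} + l^{2}\right) + 1 = 2 l^{2} + 1 = 1 + 2 l^{2}$)
$g{\left(o \right)} = \frac{1}{3} - \frac{o}{3} + \frac{2 o^{4}}{3}$ ($g{\left(o \right)} = \frac{\left(1 + 2 \left(o^{2}\right)^{2}\right) - o}{3} = \frac{\left(1 + 2 o^{4}\right) - o}{3} = \frac{1 - o + 2 o^{4}}{3} = \frac{1}{3} - \frac{o}{3} + \frac{2 o^{4}}{3}$)
$\left(395 + 15 \left(g{\left(3 \right)} + 8\right)\right)^{2} = \left(395 + 15 \left(\left(\frac{1}{3} - 1 + \frac{2 \cdot 3^{4}}{3}\right) + 8\right)\right)^{2} = \left(395 + 15 \left(\left(\frac{1}{3} - 1 + \frac{2}{3} \cdot 81\right) + 8\right)\right)^{2} = \left(395 + 15 \left(\left(\frac{1}{3} - 1 + 54\right) + 8\right)\right)^{2} = \left(395 + 15 \left(\frac{160}{3} + 8\right)\right)^{2} = \left(395 + 15 \cdot \frac{184}{3}\right)^{2} = \left(395 + 920\right)^{2} = 1315^{2} = 1729225$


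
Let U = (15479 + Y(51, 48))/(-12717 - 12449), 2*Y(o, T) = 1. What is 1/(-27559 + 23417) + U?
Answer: -64141255/104237572 ≈ -0.61534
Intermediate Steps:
Y(o, T) = ½ (Y(o, T) = (½)*1 = ½)
U = -30959/50332 (U = (15479 + ½)/(-12717 - 12449) = (30959/2)/(-25166) = (30959/2)*(-1/25166) = -30959/50332 ≈ -0.61510)
1/(-27559 + 23417) + U = 1/(-27559 + 23417) - 30959/50332 = 1/(-4142) - 30959/50332 = -1/4142 - 30959/50332 = -64141255/104237572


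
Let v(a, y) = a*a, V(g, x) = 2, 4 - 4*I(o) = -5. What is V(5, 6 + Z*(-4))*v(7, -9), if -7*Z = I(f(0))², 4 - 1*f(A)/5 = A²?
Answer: 98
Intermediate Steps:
f(A) = 20 - 5*A²
I(o) = 9/4 (I(o) = 1 - ¼*(-5) = 1 + 5/4 = 9/4)
Z = -81/112 (Z = -(9/4)²/7 = -⅐*81/16 = -81/112 ≈ -0.72321)
v(a, y) = a²
V(5, 6 + Z*(-4))*v(7, -9) = 2*7² = 2*49 = 98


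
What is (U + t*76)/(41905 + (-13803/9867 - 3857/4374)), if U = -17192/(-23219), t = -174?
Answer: -630996059165472/1999541081261411 ≈ -0.31557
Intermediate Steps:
U = 2456/3317 (U = -17192*(-1/23219) = 2456/3317 ≈ 0.74043)
(U + t*76)/(41905 + (-13803/9867 - 3857/4374)) = (2456/3317 - 174*76)/(41905 + (-13803/9867 - 3857/4374)) = (2456/3317 - 13224)/(41905 + (-13803*1/9867 - 3857*1/4374)) = -43861552/(3317*(41905 + (-4601/3289 - 3857/4374))) = -43861552/(3317*(41905 - 32810447/14386086)) = -43861552/(3317*602816123383/14386086) = -43861552/3317*14386086/602816123383 = -630996059165472/1999541081261411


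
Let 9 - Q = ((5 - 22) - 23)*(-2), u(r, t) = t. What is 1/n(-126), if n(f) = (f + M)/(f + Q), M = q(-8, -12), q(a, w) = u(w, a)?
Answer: 197/134 ≈ 1.4701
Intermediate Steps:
q(a, w) = a
Q = -71 (Q = 9 - ((5 - 22) - 23)*(-2) = 9 - (-17 - 23)*(-2) = 9 - (-40)*(-2) = 9 - 1*80 = 9 - 80 = -71)
M = -8
n(f) = (-8 + f)/(-71 + f) (n(f) = (f - 8)/(f - 71) = (-8 + f)/(-71 + f))
1/n(-126) = 1/((-8 - 126)/(-71 - 126)) = 1/(-134/(-197)) = 1/(-1/197*(-134)) = 1/(134/197) = 197/134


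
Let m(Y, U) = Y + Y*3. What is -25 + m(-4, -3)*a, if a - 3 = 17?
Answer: -345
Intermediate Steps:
a = 20 (a = 3 + 17 = 20)
m(Y, U) = 4*Y (m(Y, U) = Y + 3*Y = 4*Y)
-25 + m(-4, -3)*a = -25 + (4*(-4))*20 = -25 - 16*20 = -25 - 320 = -345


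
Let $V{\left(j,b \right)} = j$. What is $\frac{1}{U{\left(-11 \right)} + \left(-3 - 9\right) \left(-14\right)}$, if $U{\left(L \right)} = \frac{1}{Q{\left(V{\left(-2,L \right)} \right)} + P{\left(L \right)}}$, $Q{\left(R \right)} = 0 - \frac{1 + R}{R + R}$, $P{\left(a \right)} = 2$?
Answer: $\frac{7}{1180} \approx 0.0059322$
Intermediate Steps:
$Q{\left(R \right)} = - \frac{1 + R}{2 R}$ ($Q{\left(R \right)} = 0 - \frac{1 + R}{2 R} = - \frac{1 + R}{2 R}$)
$U{\left(L \right)} = \frac{4}{7}$ ($U{\left(L \right)} = \frac{1}{\frac{-1 - -2}{2 \left(-2\right)} + 2} = \frac{1}{\frac{1}{2} \left(- \frac{1}{2}\right) \left(-1 + 2\right) + 2} = \frac{1}{\frac{1}{2} \left(- \frac{1}{2}\right) 1 + 2} = \frac{1}{- \frac{1}{4} + 2} = \frac{1}{\frac{7}{4}} = \frac{4}{7}$)
$\frac{1}{U{\left(-11 \right)} + \left(-3 - 9\right) \left(-14\right)} = \frac{1}{\frac{4}{7} + \left(-3 - 9\right) \left(-14\right)} = \frac{1}{\frac{4}{7} - -168} = \frac{1}{\frac{4}{7} + 168} = \frac{1}{\frac{1180}{7}} = \frac{7}{1180}$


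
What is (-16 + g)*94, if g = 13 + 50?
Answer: 4418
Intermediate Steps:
g = 63
(-16 + g)*94 = (-16 + 63)*94 = 47*94 = 4418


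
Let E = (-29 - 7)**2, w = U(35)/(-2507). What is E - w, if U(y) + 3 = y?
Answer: 3249104/2507 ≈ 1296.0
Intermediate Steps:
U(y) = -3 + y
w = -32/2507 (w = (-3 + 35)/(-2507) = 32*(-1/2507) = -32/2507 ≈ -0.012764)
E = 1296 (E = (-36)**2 = 1296)
E - w = 1296 - 1*(-32/2507) = 1296 + 32/2507 = 3249104/2507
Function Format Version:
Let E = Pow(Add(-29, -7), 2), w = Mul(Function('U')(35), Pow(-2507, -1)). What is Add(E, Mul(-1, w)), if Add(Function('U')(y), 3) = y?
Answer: Rational(3249104, 2507) ≈ 1296.0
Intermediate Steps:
Function('U')(y) = Add(-3, y)
w = Rational(-32, 2507) (w = Mul(Add(-3, 35), Pow(-2507, -1)) = Mul(32, Rational(-1, 2507)) = Rational(-32, 2507) ≈ -0.012764)
E = 1296 (E = Pow(-36, 2) = 1296)
Add(E, Mul(-1, w)) = Add(1296, Mul(-1, Rational(-32, 2507))) = Add(1296, Rational(32, 2507)) = Rational(3249104, 2507)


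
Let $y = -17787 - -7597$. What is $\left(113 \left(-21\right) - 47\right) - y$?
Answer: $7770$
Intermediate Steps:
$y = -10190$ ($y = -17787 + 7597 = -10190$)
$\left(113 \left(-21\right) - 47\right) - y = \left(113 \left(-21\right) - 47\right) - -10190 = \left(-2373 - 47\right) + 10190 = -2420 + 10190 = 7770$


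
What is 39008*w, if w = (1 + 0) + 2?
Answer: 117024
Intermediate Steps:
w = 3 (w = 1 + 2 = 3)
39008*w = 39008*3 = 117024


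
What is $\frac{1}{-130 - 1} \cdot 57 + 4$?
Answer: $\frac{467}{131} \approx 3.5649$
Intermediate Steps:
$\frac{1}{-130 - 1} \cdot 57 + 4 = \frac{1}{-131} \cdot 57 + 4 = \left(- \frac{1}{131}\right) 57 + 4 = - \frac{57}{131} + 4 = \frac{467}{131}$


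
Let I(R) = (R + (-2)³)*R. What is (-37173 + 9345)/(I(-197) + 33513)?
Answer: -13914/36949 ≈ -0.37657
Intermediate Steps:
I(R) = R*(-8 + R) (I(R) = (R - 8)*R = (-8 + R)*R = R*(-8 + R))
(-37173 + 9345)/(I(-197) + 33513) = (-37173 + 9345)/(-197*(-8 - 197) + 33513) = -27828/(-197*(-205) + 33513) = -27828/(40385 + 33513) = -27828/73898 = -27828*1/73898 = -13914/36949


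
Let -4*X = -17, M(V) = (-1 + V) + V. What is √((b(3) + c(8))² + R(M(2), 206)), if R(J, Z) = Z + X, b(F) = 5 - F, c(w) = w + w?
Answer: √2137/2 ≈ 23.114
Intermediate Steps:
M(V) = -1 + 2*V
c(w) = 2*w
X = 17/4 (X = -¼*(-17) = 17/4 ≈ 4.2500)
R(J, Z) = 17/4 + Z (R(J, Z) = Z + 17/4 = 17/4 + Z)
√((b(3) + c(8))² + R(M(2), 206)) = √(((5 - 1*3) + 2*8)² + (17/4 + 206)) = √(((5 - 3) + 16)² + 841/4) = √((2 + 16)² + 841/4) = √(18² + 841/4) = √(324 + 841/4) = √(2137/4) = √2137/2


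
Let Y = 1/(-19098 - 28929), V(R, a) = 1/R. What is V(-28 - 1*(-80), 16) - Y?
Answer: 48079/2497404 ≈ 0.019252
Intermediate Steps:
Y = -1/48027 (Y = 1/(-48027) = -1/48027 ≈ -2.0822e-5)
V(-28 - 1*(-80), 16) - Y = 1/(-28 - 1*(-80)) - 1*(-1/48027) = 1/(-28 + 80) + 1/48027 = 1/52 + 1/48027 = 48079/2497404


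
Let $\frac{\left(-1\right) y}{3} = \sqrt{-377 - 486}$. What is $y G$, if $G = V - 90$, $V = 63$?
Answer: $81 i \sqrt{863} \approx 2379.5 i$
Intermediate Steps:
$G = -27$ ($G = 63 - 90 = -27$)
$y = - 3 i \sqrt{863}$ ($y = - 3 \sqrt{-377 - 486} = - 3 \sqrt{-863} = - 3 i \sqrt{863} \approx - 88.131 i$)
$y G = - 3 i \sqrt{863} \left(-27\right) = 81 i \sqrt{863}$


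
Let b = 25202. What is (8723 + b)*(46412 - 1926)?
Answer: 1509187550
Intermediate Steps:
(8723 + b)*(46412 - 1926) = (8723 + 25202)*(46412 - 1926) = 33925*44486 = 1509187550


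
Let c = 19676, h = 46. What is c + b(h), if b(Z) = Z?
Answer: 19722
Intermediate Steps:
c + b(h) = 19676 + 46 = 19722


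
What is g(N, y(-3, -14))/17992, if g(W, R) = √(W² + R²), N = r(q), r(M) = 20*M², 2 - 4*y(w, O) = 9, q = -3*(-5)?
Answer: √324000049/71968 ≈ 0.25011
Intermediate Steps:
q = 15
y(w, O) = -7/4 (y(w, O) = ½ - ¼*9 = ½ - 9/4 = -7/4)
N = 4500 (N = 20*15² = 20*225 = 4500)
g(W, R) = √(R² + W²)
g(N, y(-3, -14))/17992 = √((-7/4)² + 4500²)/17992 = √(49/16 + 20250000)*(1/17992) = √(324000049/16)*(1/17992) = (√324000049/4)*(1/17992) = √324000049/71968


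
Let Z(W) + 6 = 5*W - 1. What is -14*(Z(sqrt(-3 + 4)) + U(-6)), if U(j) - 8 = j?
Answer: 0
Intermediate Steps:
U(j) = 8 + j
Z(W) = -7 + 5*W (Z(W) = -6 + (5*W - 1) = -6 + (-1 + 5*W) = -7 + 5*W)
-14*(Z(sqrt(-3 + 4)) + U(-6)) = -14*((-7 + 5*sqrt(-3 + 4)) + (8 - 6)) = -14*((-7 + 5*sqrt(1)) + 2) = -14*((-7 + 5*1) + 2) = -14*((-7 + 5) + 2) = -14*(-2 + 2) = -14*0 = 0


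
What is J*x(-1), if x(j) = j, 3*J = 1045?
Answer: -1045/3 ≈ -348.33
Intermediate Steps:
J = 1045/3 (J = (1/3)*1045 = 1045/3 ≈ 348.33)
J*x(-1) = (1045/3)*(-1) = -1045/3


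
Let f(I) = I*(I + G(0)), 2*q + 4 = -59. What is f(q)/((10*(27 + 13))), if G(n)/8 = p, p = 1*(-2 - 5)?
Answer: 441/64 ≈ 6.8906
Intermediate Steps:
q = -63/2 (q = -2 + (½)*(-59) = -2 - 59/2 = -63/2 ≈ -31.500)
p = -7 (p = 1*(-7) = -7)
G(n) = -56 (G(n) = 8*(-7) = -56)
f(I) = I*(-56 + I) (f(I) = I*(I - 56) = I*(-56 + I))
f(q)/((10*(27 + 13))) = (-63*(-56 - 63/2)/2)/((10*(27 + 13))) = (-63/2*(-175/2))/((10*40)) = (11025/4)/400 = (11025/4)*(1/400) = 441/64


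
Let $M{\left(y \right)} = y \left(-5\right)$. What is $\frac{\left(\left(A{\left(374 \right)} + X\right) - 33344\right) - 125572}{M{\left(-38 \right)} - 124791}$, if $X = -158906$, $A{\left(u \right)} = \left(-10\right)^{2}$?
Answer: $\frac{317722}{124601} \approx 2.5499$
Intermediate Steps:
$A{\left(u \right)} = 100$
$M{\left(y \right)} = - 5 y$
$\frac{\left(\left(A{\left(374 \right)} + X\right) - 33344\right) - 125572}{M{\left(-38 \right)} - 124791} = \frac{\left(\left(100 - 158906\right) - 33344\right) - 125572}{\left(-5\right) \left(-38\right) - 124791} = \frac{\left(-158806 - 33344\right) - 125572}{190 - 124791} = \frac{-192150 - 125572}{-124601} = \left(-317722\right) \left(- \frac{1}{124601}\right) = \frac{317722}{124601}$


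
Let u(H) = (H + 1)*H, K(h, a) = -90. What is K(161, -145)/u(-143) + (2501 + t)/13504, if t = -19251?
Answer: -85335215/68553056 ≈ -1.2448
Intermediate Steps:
u(H) = H*(1 + H) (u(H) = (1 + H)*H = H*(1 + H))
K(161, -145)/u(-143) + (2501 + t)/13504 = -90*(-1/(143*(1 - 143))) + (2501 - 19251)/13504 = -90/((-143*(-142))) - 16750*1/13504 = -90/20306 - 8375/6752 = -90*1/20306 - 8375/6752 = -45/10153 - 8375/6752 = -85335215/68553056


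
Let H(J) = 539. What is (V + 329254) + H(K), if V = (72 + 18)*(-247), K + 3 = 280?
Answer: 307563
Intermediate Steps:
K = 277 (K = -3 + 280 = 277)
V = -22230 (V = 90*(-247) = -22230)
(V + 329254) + H(K) = (-22230 + 329254) + 539 = 307024 + 539 = 307563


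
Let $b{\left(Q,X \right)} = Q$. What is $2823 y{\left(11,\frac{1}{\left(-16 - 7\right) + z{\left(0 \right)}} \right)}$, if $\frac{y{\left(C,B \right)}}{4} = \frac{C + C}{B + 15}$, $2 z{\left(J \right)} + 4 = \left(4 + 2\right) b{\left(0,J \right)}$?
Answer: $\frac{282300}{17} \approx 16606.0$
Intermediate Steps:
$z{\left(J \right)} = -2$ ($z{\left(J \right)} = -2 + \frac{\left(4 + 2\right) 0}{2} = -2 + \frac{6 \cdot 0}{2} = -2 + \frac{1}{2} \cdot 0 = -2 + 0 = -2$)
$y{\left(C,B \right)} = \frac{8 C}{15 + B}$ ($y{\left(C,B \right)} = 4 \frac{C + C}{B + 15} = 4 \frac{2 C}{15 + B} = \frac{8 C}{15 + B}$)
$2823 y{\left(11,\frac{1}{\left(-16 - 7\right) + z{\left(0 \right)}} \right)} = 2823 \cdot 8 \cdot 11 \frac{1}{15 + \frac{1}{\left(-16 - 7\right) - 2}} = 2823 \cdot 8 \cdot 11 \frac{1}{15 + \frac{1}{-23 - 2}} = 2823 \cdot 8 \cdot 11 \frac{1}{15 + \frac{1}{-25}} = 2823 \cdot 8 \cdot 11 \frac{1}{15 - \frac{1}{25}} = 2823 \cdot 8 \cdot 11 \frac{1}{\frac{374}{25}} = 2823 \cdot 8 \cdot 11 \cdot \frac{25}{374} = 2823 \cdot \frac{100}{17} = \frac{282300}{17}$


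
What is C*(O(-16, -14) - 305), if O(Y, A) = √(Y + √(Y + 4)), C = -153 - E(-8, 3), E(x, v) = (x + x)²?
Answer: 124745 - 409*√(-16 + 2*I*√3) ≈ 1.2457e+5 - 1645.4*I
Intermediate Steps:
E(x, v) = 4*x² (E(x, v) = (2*x)² = 4*x²)
C = -409 (C = -153 - 4*(-8)² = -153 - 4*64 = -153 - 1*256 = -153 - 256 = -409)
O(Y, A) = √(Y + √(4 + Y))
C*(O(-16, -14) - 305) = -409*(√(-16 + √(4 - 16)) - 305) = -409*(√(-16 + √(-12)) - 305) = -409*(√(-16 + 2*I*√3) - 305) = -409*(-305 + √(-16 + 2*I*√3)) = 124745 - 409*√(-16 + 2*I*√3)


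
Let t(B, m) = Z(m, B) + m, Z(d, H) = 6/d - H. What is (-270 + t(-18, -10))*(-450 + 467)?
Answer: -22321/5 ≈ -4464.2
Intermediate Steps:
Z(d, H) = -H + 6/d
t(B, m) = m - B + 6/m (t(B, m) = (-B + 6/m) + m = m - B + 6/m)
(-270 + t(-18, -10))*(-450 + 467) = (-270 + (-10 - 1*(-18) + 6/(-10)))*(-450 + 467) = (-270 + (-10 + 18 + 6*(-⅒)))*17 = (-270 + (-10 + 18 - ⅗))*17 = (-270 + 37/5)*17 = -1313/5*17 = -22321/5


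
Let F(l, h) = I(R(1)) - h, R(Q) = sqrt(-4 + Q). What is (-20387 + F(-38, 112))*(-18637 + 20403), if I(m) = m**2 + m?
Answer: -36206532 + 1766*I*sqrt(3) ≈ -3.6207e+7 + 3058.8*I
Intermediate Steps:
I(m) = m + m**2
F(l, h) = -h + I*sqrt(3)*(1 + I*sqrt(3)) (F(l, h) = sqrt(-4 + 1)*(1 + sqrt(-4 + 1)) - h = sqrt(-3)*(1 + sqrt(-3)) - h = (I*sqrt(3))*(1 + I*sqrt(3)) - h = I*sqrt(3)*(1 + I*sqrt(3)) - h = -h + I*sqrt(3)*(1 + I*sqrt(3)))
(-20387 + F(-38, 112))*(-18637 + 20403) = (-20387 + (-3 - 1*112 + I*sqrt(3)))*(-18637 + 20403) = (-20387 + (-3 - 112 + I*sqrt(3)))*1766 = (-20387 + (-115 + I*sqrt(3)))*1766 = (-20502 + I*sqrt(3))*1766 = -36206532 + 1766*I*sqrt(3)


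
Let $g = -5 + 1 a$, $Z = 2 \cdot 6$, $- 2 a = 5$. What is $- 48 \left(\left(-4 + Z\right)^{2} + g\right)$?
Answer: $-2712$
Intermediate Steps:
$a = - \frac{5}{2}$ ($a = \left(- \frac{1}{2}\right) 5 = - \frac{5}{2} \approx -2.5$)
$Z = 12$
$g = - \frac{15}{2}$ ($g = -5 + 1 \left(- \frac{5}{2}\right) = -5 - \frac{5}{2} = - \frac{15}{2} \approx -7.5$)
$- 48 \left(\left(-4 + Z\right)^{2} + g\right) = - 48 \left(\left(-4 + 12\right)^{2} - \frac{15}{2}\right) = - 48 \left(8^{2} - \frac{15}{2}\right) = - 48 \left(64 - \frac{15}{2}\right) = \left(-48\right) \frac{113}{2} = -2712$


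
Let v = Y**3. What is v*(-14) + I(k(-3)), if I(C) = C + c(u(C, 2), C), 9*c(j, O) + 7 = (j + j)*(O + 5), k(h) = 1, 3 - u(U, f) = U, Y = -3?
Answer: 3428/9 ≈ 380.89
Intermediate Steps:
u(U, f) = 3 - U
c(j, O) = -7/9 + 2*j*(5 + O)/9 (c(j, O) = -7/9 + ((j + j)*(O + 5))/9 = -7/9 + ((2*j)*(5 + O))/9 = -7/9 + (2*j*(5 + O))/9 = -7/9 + 2*j*(5 + O)/9)
v = -27 (v = (-3)**3 = -27)
I(C) = 23/9 - C/9 + 2*C*(3 - C)/9 (I(C) = C + (-7/9 + 10*(3 - C)/9 + 2*C*(3 - C)/9) = C + (-7/9 + (10/3 - 10*C/9) + 2*C*(3 - C)/9) = C + (23/9 - 10*C/9 + 2*C*(3 - C)/9) = 23/9 - C/9 + 2*C*(3 - C)/9)
v*(-14) + I(k(-3)) = -27*(-14) + (23/9 - 1/9*1 - 2/9*1*(-3 + 1)) = 378 + (23/9 - 1/9 - 2/9*1*(-2)) = 378 + (23/9 - 1/9 + 4/9) = 378 + 26/9 = 3428/9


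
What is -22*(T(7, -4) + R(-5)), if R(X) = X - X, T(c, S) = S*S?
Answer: -352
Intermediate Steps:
T(c, S) = S²
R(X) = 0
-22*(T(7, -4) + R(-5)) = -22*((-4)² + 0) = -22*(16 + 0) = -22*16 = -352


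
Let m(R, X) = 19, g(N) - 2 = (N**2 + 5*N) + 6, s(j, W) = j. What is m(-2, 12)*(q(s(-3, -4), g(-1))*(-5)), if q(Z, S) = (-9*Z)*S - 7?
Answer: -9595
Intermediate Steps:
g(N) = 8 + N**2 + 5*N (g(N) = 2 + ((N**2 + 5*N) + 6) = 2 + (6 + N**2 + 5*N) = 8 + N**2 + 5*N)
q(Z, S) = -7 - 9*S*Z (q(Z, S) = -9*S*Z - 7 = -7 - 9*S*Z)
m(-2, 12)*(q(s(-3, -4), g(-1))*(-5)) = 19*((-7 - 9*(8 + (-1)**2 + 5*(-1))*(-3))*(-5)) = 19*((-7 - 9*(8 + 1 - 5)*(-3))*(-5)) = 19*((-7 - 9*4*(-3))*(-5)) = 19*((-7 + 108)*(-5)) = 19*(101*(-5)) = 19*(-505) = -9595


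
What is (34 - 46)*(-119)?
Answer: 1428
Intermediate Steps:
(34 - 46)*(-119) = -12*(-119) = 1428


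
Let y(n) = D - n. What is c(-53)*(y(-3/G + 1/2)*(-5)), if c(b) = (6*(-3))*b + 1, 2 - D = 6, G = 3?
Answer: 33425/2 ≈ 16713.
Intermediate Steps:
D = -4 (D = 2 - 1*6 = 2 - 6 = -4)
c(b) = 1 - 18*b (c(b) = -18*b + 1 = 1 - 18*b)
y(n) = -4 - n
c(-53)*(y(-3/G + 1/2)*(-5)) = (1 - 18*(-53))*((-4 - (-3/3 + 1/2))*(-5)) = (1 + 954)*((-4 - (-3*1/3 + 1*(1/2)))*(-5)) = 955*((-4 - (-1 + 1/2))*(-5)) = 955*((-4 - 1*(-1/2))*(-5)) = 955*((-4 + 1/2)*(-5)) = 955*(-7/2*(-5)) = 955*(35/2) = 33425/2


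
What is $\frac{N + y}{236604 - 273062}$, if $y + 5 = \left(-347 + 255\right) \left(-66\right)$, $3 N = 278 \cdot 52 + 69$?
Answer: $- \frac{16363}{54687} \approx -0.29921$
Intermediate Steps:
$N = \frac{14525}{3}$ ($N = \frac{278 \cdot 52 + 69}{3} = \frac{14456 + 69}{3} = \frac{1}{3} \cdot 14525 = \frac{14525}{3} \approx 4841.7$)
$y = 6067$ ($y = -5 + \left(-347 + 255\right) \left(-66\right) = -5 - -6072 = -5 + 6072 = 6067$)
$\frac{N + y}{236604 - 273062} = \frac{\frac{14525}{3} + 6067}{236604 - 273062} = \frac{32726}{3 \left(-36458\right)} = \frac{32726}{3} \left(- \frac{1}{36458}\right) = - \frac{16363}{54687}$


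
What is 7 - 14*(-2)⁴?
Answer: -217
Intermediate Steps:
7 - 14*(-2)⁴ = 7 - 14*16 = 7 - 224 = -217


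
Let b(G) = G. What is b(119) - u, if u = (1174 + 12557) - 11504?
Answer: -2108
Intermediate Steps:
u = 2227 (u = 13731 - 11504 = 2227)
b(119) - u = 119 - 1*2227 = 119 - 2227 = -2108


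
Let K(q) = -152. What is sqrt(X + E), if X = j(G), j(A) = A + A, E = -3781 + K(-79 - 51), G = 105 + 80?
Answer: I*sqrt(3563) ≈ 59.691*I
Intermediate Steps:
G = 185
E = -3933 (E = -3781 - 152 = -3933)
j(A) = 2*A
X = 370 (X = 2*185 = 370)
sqrt(X + E) = sqrt(370 - 3933) = sqrt(-3563) = I*sqrt(3563)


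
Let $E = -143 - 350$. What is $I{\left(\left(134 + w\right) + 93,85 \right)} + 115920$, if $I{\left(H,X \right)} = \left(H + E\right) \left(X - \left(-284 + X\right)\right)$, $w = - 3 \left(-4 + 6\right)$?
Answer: $38672$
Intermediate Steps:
$w = -6$ ($w = \left(-3\right) 2 = -6$)
$E = -493$
$I{\left(H,X \right)} = -140012 + 284 H$ ($I{\left(H,X \right)} = \left(H - 493\right) \left(X - \left(-284 + X\right)\right) = \left(-493 + H\right) 284 = -140012 + 284 H$)
$I{\left(\left(134 + w\right) + 93,85 \right)} + 115920 = \left(-140012 + 284 \left(\left(134 - 6\right) + 93\right)\right) + 115920 = \left(-140012 + 284 \left(128 + 93\right)\right) + 115920 = \left(-140012 + 284 \cdot 221\right) + 115920 = \left(-140012 + 62764\right) + 115920 = -77248 + 115920 = 38672$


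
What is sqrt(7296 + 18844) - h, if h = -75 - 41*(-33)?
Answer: -1278 + 2*sqrt(6535) ≈ -1116.3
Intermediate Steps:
h = 1278 (h = -75 + 1353 = 1278)
sqrt(7296 + 18844) - h = sqrt(7296 + 18844) - 1*1278 = sqrt(26140) - 1278 = 2*sqrt(6535) - 1278 = -1278 + 2*sqrt(6535)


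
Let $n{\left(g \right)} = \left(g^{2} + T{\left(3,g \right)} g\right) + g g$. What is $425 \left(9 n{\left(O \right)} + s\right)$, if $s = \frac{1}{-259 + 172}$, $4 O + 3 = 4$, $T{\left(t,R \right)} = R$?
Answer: $\frac{991525}{1392} \approx 712.3$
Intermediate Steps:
$O = \frac{1}{4}$ ($O = - \frac{3}{4} + \frac{1}{4} \cdot 4 = - \frac{3}{4} + 1 = \frac{1}{4} \approx 0.25$)
$s = - \frac{1}{87}$ ($s = \frac{1}{-87} = - \frac{1}{87} \approx -0.011494$)
$n{\left(g \right)} = 3 g^{2}$ ($n{\left(g \right)} = \left(g^{2} + g g\right) + g g = \left(g^{2} + g^{2}\right) + g^{2} = 2 g^{2} + g^{2} = 3 g^{2}$)
$425 \left(9 n{\left(O \right)} + s\right) = 425 \left(9 \cdot \frac{3}{16} - \frac{1}{87}\right) = 425 \left(\frac{27}{16} - \frac{1}{87}\right) = 425 \cdot \frac{2333}{1392} = \frac{991525}{1392}$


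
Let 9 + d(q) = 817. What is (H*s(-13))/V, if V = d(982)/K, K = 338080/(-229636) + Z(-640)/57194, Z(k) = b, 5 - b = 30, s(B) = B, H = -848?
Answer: -3331640280345/165814242473 ≈ -20.093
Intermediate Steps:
b = -25 (b = 5 - 1*30 = 5 - 30 = -25)
d(q) = 808 (d(q) = -9 + 817 = 808)
Z(k) = -25
K = -4835472105/3283450346 (K = 338080/(-229636) - 25/57194 = 338080*(-1/229636) - 25*1/57194 = -84520/57409 - 25/57194 = -4835472105/3283450346 ≈ -1.4727)
V = -2653027879568/4835472105 (V = 808/(-4835472105/3283450346) = 808*(-3283450346/4835472105) = -2653027879568/4835472105 ≈ -548.66)
(H*s(-13))/V = (-848*(-13))/(-2653027879568/4835472105) = 11024*(-4835472105/2653027879568) = -3331640280345/165814242473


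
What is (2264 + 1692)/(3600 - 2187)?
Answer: 3956/1413 ≈ 2.7997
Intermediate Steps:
(2264 + 1692)/(3600 - 2187) = 3956/1413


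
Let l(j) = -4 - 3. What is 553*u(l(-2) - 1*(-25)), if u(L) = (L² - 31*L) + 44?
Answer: -105070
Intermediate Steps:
l(j) = -7
u(L) = 44 + L² - 31*L
553*u(l(-2) - 1*(-25)) = 553*(44 + (-7 - 1*(-25))² - 31*(-7 - 1*(-25))) = 553*(44 + (-7 + 25)² - 31*(-7 + 25)) = 553*(44 + 18² - 31*18) = 553*(44 + 324 - 558) = 553*(-190) = -105070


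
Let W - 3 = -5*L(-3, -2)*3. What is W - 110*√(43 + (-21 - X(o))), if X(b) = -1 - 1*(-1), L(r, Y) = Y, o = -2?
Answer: 33 - 110*√22 ≈ -482.95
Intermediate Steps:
X(b) = 0 (X(b) = -1 + 1 = 0)
W = 33 (W = 3 - 5*(-2)*3 = 3 + 10*3 = 3 + 30 = 33)
W - 110*√(43 + (-21 - X(o))) = 33 - 110*√(43 + (-21 - 1*0)) = 33 - 110*√(43 + (-21 + 0)) = 33 - 110*√(43 - 21) = 33 - 110*√22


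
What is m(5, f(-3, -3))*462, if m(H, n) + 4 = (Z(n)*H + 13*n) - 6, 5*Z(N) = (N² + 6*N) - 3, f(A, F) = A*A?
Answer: 110418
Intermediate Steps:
f(A, F) = A²
Z(N) = -⅗ + N²/5 + 6*N/5 (Z(N) = ((N² + 6*N) - 3)/5 = (-3 + N² + 6*N)/5 = -⅗ + N²/5 + 6*N/5)
m(H, n) = -10 + 13*n + H*(-⅗ + n²/5 + 6*n/5) (m(H, n) = -4 + (((-⅗ + n²/5 + 6*n/5)*H + 13*n) - 6) = -4 + ((H*(-⅗ + n²/5 + 6*n/5) + 13*n) - 6) = -4 + ((13*n + H*(-⅗ + n²/5 + 6*n/5)) - 6) = -4 + (-6 + 13*n + H*(-⅗ + n²/5 + 6*n/5)) = -10 + 13*n + H*(-⅗ + n²/5 + 6*n/5))
m(5, f(-3, -3))*462 = (-10 + 13*(-3)² + (⅕)*5*(-3 + ((-3)²)² + 6*(-3)²))*462 = (-10 + 13*9 + (⅕)*5*(-3 + 9² + 6*9))*462 = (-10 + 117 + (⅕)*5*(-3 + 81 + 54))*462 = (-10 + 117 + (⅕)*5*132)*462 = (-10 + 117 + 132)*462 = 239*462 = 110418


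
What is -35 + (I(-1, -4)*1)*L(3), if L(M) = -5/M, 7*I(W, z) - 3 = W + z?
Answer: -725/21 ≈ -34.524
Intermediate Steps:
I(W, z) = 3/7 + W/7 + z/7 (I(W, z) = 3/7 + (W + z)/7 = 3/7 + (W/7 + z/7) = 3/7 + W/7 + z/7)
-35 + (I(-1, -4)*1)*L(3) = -35 + ((3/7 + (1/7)*(-1) + (1/7)*(-4))*1)*(-5/3) = -35 + ((3/7 - 1/7 - 4/7)*1)*(-5*1/3) = -35 - 2/7*1*(-5/3) = -35 - 2/7*(-5/3) = -35 + 10/21 = -725/21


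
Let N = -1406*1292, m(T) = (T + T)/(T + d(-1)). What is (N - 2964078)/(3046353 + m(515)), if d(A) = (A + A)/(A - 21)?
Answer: -6771762395/4315161857 ≈ -1.5693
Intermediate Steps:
d(A) = 2*A/(-21 + A) (d(A) = (2*A)/(-21 + A) = 2*A/(-21 + A))
m(T) = 2*T/(1/11 + T) (m(T) = (T + T)/(T + 2*(-1)/(-21 - 1)) = (2*T)/(T + 2*(-1)/(-22)) = (2*T)/(T + 2*(-1)*(-1/22)) = (2*T)/(T + 1/11) = (2*T)/(1/11 + T) = 2*T/(1/11 + T))
N = -1816552
(N - 2964078)/(3046353 + m(515)) = (-1816552 - 2964078)/(3046353 + 22*515/(1 + 11*515)) = -4780630/(3046353 + 22*515/(1 + 5665)) = -4780630/(3046353 + 22*515/5666) = -4780630/(3046353 + 22*515*(1/5666)) = -4780630/(3046353 + 5665/2833) = -4780630/8630323714/2833 = -4780630*2833/8630323714 = -6771762395/4315161857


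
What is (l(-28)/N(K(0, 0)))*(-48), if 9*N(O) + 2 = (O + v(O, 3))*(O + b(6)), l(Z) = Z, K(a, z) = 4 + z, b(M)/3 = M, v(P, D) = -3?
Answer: 3024/5 ≈ 604.80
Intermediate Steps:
b(M) = 3*M
N(O) = -2/9 + (-3 + O)*(18 + O)/9 (N(O) = -2/9 + ((O - 3)*(O + 3*6))/9 = -2/9 + ((-3 + O)*(O + 18))/9 = -2/9 + ((-3 + O)*(18 + O))/9 = -2/9 + (-3 + O)*(18 + O)/9)
(l(-28)/N(K(0, 0)))*(-48) = -28/(-56/9 + (4 + 0)²/9 + 5*(4 + 0)/3)*(-48) = -28/(-56/9 + (⅑)*4² + (5/3)*4)*(-48) = -28/(-56/9 + (⅑)*16 + 20/3)*(-48) = -28/(-56/9 + 16/9 + 20/3)*(-48) = -28/20/9*(-48) = -28*9/20*(-48) = -63/5*(-48) = 3024/5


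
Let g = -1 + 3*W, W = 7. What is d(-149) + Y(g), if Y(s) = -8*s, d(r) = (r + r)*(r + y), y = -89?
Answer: 70764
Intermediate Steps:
g = 20 (g = -1 + 3*7 = -1 + 21 = 20)
d(r) = 2*r*(-89 + r) (d(r) = (r + r)*(r - 89) = (2*r)*(-89 + r) = 2*r*(-89 + r))
d(-149) + Y(g) = 2*(-149)*(-89 - 149) - 8*20 = 2*(-149)*(-238) - 160 = 70924 - 160 = 70764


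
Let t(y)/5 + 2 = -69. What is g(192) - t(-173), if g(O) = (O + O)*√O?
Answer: 355 + 3072*√3 ≈ 5675.9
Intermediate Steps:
t(y) = -355 (t(y) = -10 + 5*(-69) = -10 - 345 = -355)
g(O) = 2*O^(3/2) (g(O) = (2*O)*√O = 2*O^(3/2))
g(192) - t(-173) = 2*192^(3/2) - 1*(-355) = 2*(1536*√3) + 355 = 3072*√3 + 355 = 355 + 3072*√3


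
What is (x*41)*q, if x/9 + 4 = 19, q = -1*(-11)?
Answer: 60885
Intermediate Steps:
q = 11
x = 135 (x = -36 + 9*19 = -36 + 171 = 135)
(x*41)*q = (135*41)*11 = 5535*11 = 60885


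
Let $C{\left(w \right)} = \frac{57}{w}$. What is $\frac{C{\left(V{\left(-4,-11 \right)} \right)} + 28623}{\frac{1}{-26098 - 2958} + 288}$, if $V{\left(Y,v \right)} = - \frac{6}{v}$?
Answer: $\frac{834706240}{8368127} \approx 99.748$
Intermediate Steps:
$\frac{C{\left(V{\left(-4,-11 \right)} \right)} + 28623}{\frac{1}{-26098 - 2958} + 288} = \frac{\frac{57}{\left(-6\right) \frac{1}{-11}} + 28623}{\frac{1}{-26098 - 2958} + 288} = \frac{\frac{57}{\left(-6\right) \left(- \frac{1}{11}\right)} + 28623}{\frac{1}{-29056} + 288} = \frac{\frac{57}{\frac{6}{11}} + 28623}{- \frac{1}{29056} + 288} = \frac{57 \cdot \frac{11}{6} + 28623}{\frac{8368127}{29056}} = \left(\frac{209}{2} + 28623\right) \frac{29056}{8368127} = \frac{57455}{2} \cdot \frac{29056}{8368127} = \frac{834706240}{8368127}$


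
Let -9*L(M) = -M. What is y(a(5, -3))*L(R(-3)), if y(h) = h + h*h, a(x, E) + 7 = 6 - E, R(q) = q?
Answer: -2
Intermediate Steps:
a(x, E) = -1 - E (a(x, E) = -7 + (6 - E) = -1 - E)
y(h) = h + h²
L(M) = M/9 (L(M) = -(-1)*M/9 = M/9)
y(a(5, -3))*L(R(-3)) = ((-1 - 1*(-3))*(1 + (-1 - 1*(-3))))*((⅑)*(-3)) = ((-1 + 3)*(1 + (-1 + 3)))*(-⅓) = (2*(1 + 2))*(-⅓) = (2*3)*(-⅓) = 6*(-⅓) = -2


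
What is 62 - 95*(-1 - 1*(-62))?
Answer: -5733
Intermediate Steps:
62 - 95*(-1 - 1*(-62)) = 62 - 95*(-1 + 62) = 62 - 95*61 = 62 - 5795 = -5733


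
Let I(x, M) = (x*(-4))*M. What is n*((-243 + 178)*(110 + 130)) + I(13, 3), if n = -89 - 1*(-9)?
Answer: 1247844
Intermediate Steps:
n = -80 (n = -89 + 9 = -80)
I(x, M) = -4*M*x (I(x, M) = (-4*x)*M = -4*M*x)
n*((-243 + 178)*(110 + 130)) + I(13, 3) = -80*(-243 + 178)*(110 + 130) - 4*3*13 = -(-5200)*240 - 156 = -80*(-15600) - 156 = 1248000 - 156 = 1247844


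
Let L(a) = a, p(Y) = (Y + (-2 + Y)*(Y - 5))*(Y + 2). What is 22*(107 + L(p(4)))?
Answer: 2618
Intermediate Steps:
p(Y) = (2 + Y)*(Y + (-5 + Y)*(-2 + Y)) (p(Y) = (Y + (-2 + Y)*(-5 + Y))*(2 + Y) = (Y + (-5 + Y)*(-2 + Y))*(2 + Y) = (2 + Y)*(Y + (-5 + Y)*(-2 + Y)))
22*(107 + L(p(4))) = 22*(107 + (20 + 4**3 - 4*4**2 - 2*4)) = 22*(107 + (20 + 64 - 4*16 - 8)) = 22*(107 + (20 + 64 - 64 - 8)) = 22*(107 + 12) = 22*119 = 2618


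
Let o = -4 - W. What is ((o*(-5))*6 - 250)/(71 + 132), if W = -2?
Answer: -190/203 ≈ -0.93596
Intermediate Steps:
o = -2 (o = -4 - 1*(-2) = -4 + 2 = -2)
((o*(-5))*6 - 250)/(71 + 132) = (-2*(-5)*6 - 250)/(71 + 132) = (10*6 - 250)/203 = (60 - 250)*(1/203) = -190*1/203 = -190/203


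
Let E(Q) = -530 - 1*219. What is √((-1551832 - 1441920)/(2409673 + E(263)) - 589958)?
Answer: 4*I*√13372981420256626/602231 ≈ 768.09*I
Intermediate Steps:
E(Q) = -749 (E(Q) = -530 - 219 = -749)
√((-1551832 - 1441920)/(2409673 + E(263)) - 589958) = √((-1551832 - 1441920)/(2409673 - 749) - 589958) = √(-2993752/2408924 - 589958) = √(-2993752*1/2408924 - 589958) = √(-748438/602231 - 589958) = √(-355291744736/602231) = 4*I*√13372981420256626/602231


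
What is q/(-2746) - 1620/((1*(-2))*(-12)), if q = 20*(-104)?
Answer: -183275/2746 ≈ -66.743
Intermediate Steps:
q = -2080
q/(-2746) - 1620/((1*(-2))*(-12)) = -2080/(-2746) - 1620/((1*(-2))*(-12)) = -2080*(-1/2746) - 1620/((-2*(-12))) = 1040/1373 - 1620/24 = 1040/1373 - 1620*1/24 = 1040/1373 - 135/2 = -183275/2746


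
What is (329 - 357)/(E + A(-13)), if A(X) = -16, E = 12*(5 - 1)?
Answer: -7/8 ≈ -0.87500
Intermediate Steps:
E = 48 (E = 12*4 = 48)
(329 - 357)/(E + A(-13)) = (329 - 357)/(48 - 16) = -28/32 = -28*1/32 = -7/8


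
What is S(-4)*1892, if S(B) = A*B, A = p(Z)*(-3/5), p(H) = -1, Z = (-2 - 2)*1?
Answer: -22704/5 ≈ -4540.8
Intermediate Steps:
Z = -4 (Z = -4*1 = -4)
A = 3/5 (A = -(-3)/5 = -1*(-3/5) = 3/5 ≈ 0.60000)
S(B) = 3*B/5
S(-4)*1892 = ((3/5)*(-4))*1892 = -12/5*1892 = -22704/5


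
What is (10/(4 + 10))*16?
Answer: 80/7 ≈ 11.429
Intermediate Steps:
(10/(4 + 10))*16 = (10/14)*16 = ((1/14)*10)*16 = (5/7)*16 = 80/7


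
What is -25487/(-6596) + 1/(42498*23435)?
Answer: 12691769421703/3284612197740 ≈ 3.8640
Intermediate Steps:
-25487/(-6596) + 1/(42498*23435) = -25487*(-1/6596) + (1/42498)*(1/23435) = 25487/6596 + 1/995940630 = 12691769421703/3284612197740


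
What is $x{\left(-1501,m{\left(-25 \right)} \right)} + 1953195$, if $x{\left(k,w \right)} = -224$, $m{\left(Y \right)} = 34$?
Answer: $1952971$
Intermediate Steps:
$x{\left(-1501,m{\left(-25 \right)} \right)} + 1953195 = -224 + 1953195 = 1952971$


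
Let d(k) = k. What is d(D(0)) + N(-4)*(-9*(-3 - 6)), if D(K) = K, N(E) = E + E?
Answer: -648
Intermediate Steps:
N(E) = 2*E
d(D(0)) + N(-4)*(-9*(-3 - 6)) = 0 + (2*(-4))*(-9*(-3 - 6)) = 0 - (-72)*(-9) = 0 - 8*81 = 0 - 648 = -648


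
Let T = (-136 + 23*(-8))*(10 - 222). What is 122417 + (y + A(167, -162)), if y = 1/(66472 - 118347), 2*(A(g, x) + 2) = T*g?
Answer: 300203478124/51875 ≈ 5.7871e+6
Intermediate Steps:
T = 67840 (T = (-136 - 184)*(-212) = -320*(-212) = 67840)
A(g, x) = -2 + 33920*g (A(g, x) = -2 + (67840*g)/2 = -2 + 33920*g)
y = -1/51875 (y = 1/(-51875) = -1/51875 ≈ -1.9277e-5)
122417 + (y + A(167, -162)) = 122417 + (-1/51875 + (-2 + 33920*167)) = 122417 + (-1/51875 + (-2 + 5664640)) = 122417 + (-1/51875 + 5664638) = 122417 + 293853096249/51875 = 300203478124/51875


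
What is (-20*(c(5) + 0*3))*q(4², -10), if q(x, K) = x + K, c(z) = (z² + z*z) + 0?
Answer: -6000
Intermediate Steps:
c(z) = 2*z² (c(z) = (z² + z²) + 0 = 2*z² + 0 = 2*z²)
q(x, K) = K + x
(-20*(c(5) + 0*3))*q(4², -10) = (-20*(2*5² + 0*3))*(-10 + 4²) = (-20*(2*25 + 0))*(-10 + 16) = -20*(50 + 0)*6 = -20*50*6 = -1000*6 = -6000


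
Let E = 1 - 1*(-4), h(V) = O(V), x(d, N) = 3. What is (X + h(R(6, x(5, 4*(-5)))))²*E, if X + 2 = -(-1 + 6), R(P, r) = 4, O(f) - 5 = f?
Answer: 20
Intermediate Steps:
O(f) = 5 + f
h(V) = 5 + V
E = 5 (E = 1 + 4 = 5)
X = -7 (X = -2 - (-1 + 6) = -2 - 1*5 = -2 - 5 = -7)
(X + h(R(6, x(5, 4*(-5)))))²*E = (-7 + (5 + 4))²*5 = (-7 + 9)²*5 = 2²*5 = 4*5 = 20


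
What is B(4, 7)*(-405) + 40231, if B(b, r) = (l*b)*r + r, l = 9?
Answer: -64664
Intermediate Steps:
B(b, r) = r + 9*b*r (B(b, r) = (9*b)*r + r = 9*b*r + r = r + 9*b*r)
B(4, 7)*(-405) + 40231 = (7*(1 + 9*4))*(-405) + 40231 = (7*(1 + 36))*(-405) + 40231 = (7*37)*(-405) + 40231 = 259*(-405) + 40231 = -104895 + 40231 = -64664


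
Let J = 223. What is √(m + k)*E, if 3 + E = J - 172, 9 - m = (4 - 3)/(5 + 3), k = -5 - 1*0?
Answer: 12*√62 ≈ 94.488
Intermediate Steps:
k = -5 (k = -5 + 0 = -5)
m = 71/8 (m = 9 - (4 - 3)/(5 + 3) = 9 - 1/8 = 9 - 1*⅛ = 9 - ⅛ = 71/8 ≈ 8.8750)
E = 48 (E = -3 + (223 - 172) = -3 + 51 = 48)
√(m + k)*E = √(71/8 - 5)*48 = √(31/8)*48 = (√62/4)*48 = 12*√62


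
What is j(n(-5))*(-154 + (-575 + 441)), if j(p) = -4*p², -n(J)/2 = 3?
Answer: 41472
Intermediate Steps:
n(J) = -6 (n(J) = -2*3 = -6)
j(n(-5))*(-154 + (-575 + 441)) = (-4*(-6)²)*(-154 + (-575 + 441)) = (-4*36)*(-154 - 134) = -144*(-288) = 41472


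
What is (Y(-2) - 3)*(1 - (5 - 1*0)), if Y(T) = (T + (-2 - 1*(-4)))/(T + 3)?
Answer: 12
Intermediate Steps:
Y(T) = (2 + T)/(3 + T) (Y(T) = (T + (-2 + 4))/(3 + T) = (T + 2)/(3 + T) = (2 + T)/(3 + T))
(Y(-2) - 3)*(1 - (5 - 1*0)) = ((2 - 2)/(3 - 2) - 3)*(1 - (5 - 1*0)) = (0/1 - 3)*(1 - (5 + 0)) = (1*0 - 3)*(1 - 1*5) = (0 - 3)*(1 - 5) = -3*(-4) = 12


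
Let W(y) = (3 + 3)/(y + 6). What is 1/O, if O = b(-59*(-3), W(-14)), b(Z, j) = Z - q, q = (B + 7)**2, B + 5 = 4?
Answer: 1/141 ≈ 0.0070922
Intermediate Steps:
B = -1 (B = -5 + 4 = -1)
W(y) = 6/(6 + y)
q = 36 (q = (-1 + 7)**2 = 6**2 = 36)
b(Z, j) = -36 + Z (b(Z, j) = Z - 1*36 = Z - 36 = -36 + Z)
O = 141 (O = -36 - 59*(-3) = -36 + 177 = 141)
1/O = 1/141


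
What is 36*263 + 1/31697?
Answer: 300107197/31697 ≈ 9468.0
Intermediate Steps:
36*263 + 1/31697 = 9468 + 1/31697 = 300107197/31697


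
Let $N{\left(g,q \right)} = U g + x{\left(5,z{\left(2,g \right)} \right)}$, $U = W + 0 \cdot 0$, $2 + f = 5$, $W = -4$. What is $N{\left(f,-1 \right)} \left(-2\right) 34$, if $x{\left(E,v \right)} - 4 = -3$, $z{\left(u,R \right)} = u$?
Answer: $748$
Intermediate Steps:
$f = 3$ ($f = -2 + 5 = 3$)
$x{\left(E,v \right)} = 1$ ($x{\left(E,v \right)} = 4 - 3 = 1$)
$U = -4$ ($U = -4 + 0 \cdot 0 = -4 + 0 = -4$)
$N{\left(g,q \right)} = 1 - 4 g$ ($N{\left(g,q \right)} = - 4 g + 1 = 1 - 4 g$)
$N{\left(f,-1 \right)} \left(-2\right) 34 = \left(1 - 12\right) \left(-2\right) 34 = \left(-11\right) \left(-2\right) 34 = 22 \cdot 34 = 748$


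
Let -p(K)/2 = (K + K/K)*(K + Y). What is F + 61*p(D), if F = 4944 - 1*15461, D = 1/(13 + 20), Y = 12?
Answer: -13099769/1089 ≈ -12029.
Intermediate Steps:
D = 1/33 ≈ 0.030303
p(K) = -2*(1 + K)*(12 + K) (p(K) = -2*(K + K/K)*(K + 12) = -2*(K + 1)*(12 + K) = -2*(1 + K)*(12 + K))
F = -10517 (F = 4944 - 15461 = -10517)
F + 61*p(D) = -10517 + 61*(-24 - 26*1/33 - 2*(1/33)**2) = -10517 + 61*(-24 - 26/33 - 2*1/1089) = -10517 + 61*(-24 - 26/33 - 2/1089) = -10517 + 61*(-26996/1089) = -10517 - 1646756/1089 = -13099769/1089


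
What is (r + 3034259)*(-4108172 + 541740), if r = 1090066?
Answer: -14709124658400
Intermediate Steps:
(r + 3034259)*(-4108172 + 541740) = (1090066 + 3034259)*(-4108172 + 541740) = 4124325*(-3566432) = -14709124658400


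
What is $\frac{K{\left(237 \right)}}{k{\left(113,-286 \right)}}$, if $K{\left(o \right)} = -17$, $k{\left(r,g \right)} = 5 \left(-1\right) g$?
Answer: $- \frac{17}{1430} \approx -0.011888$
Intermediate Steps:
$k{\left(r,g \right)} = - 5 g$
$\frac{K{\left(237 \right)}}{k{\left(113,-286 \right)}} = - \frac{17}{\left(-5\right) \left(-286\right)} = - \frac{17}{1430}$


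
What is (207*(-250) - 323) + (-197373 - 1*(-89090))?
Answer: -160356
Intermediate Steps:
(207*(-250) - 323) + (-197373 - 1*(-89090)) = (-51750 - 323) + (-197373 + 89090) = -52073 - 108283 = -160356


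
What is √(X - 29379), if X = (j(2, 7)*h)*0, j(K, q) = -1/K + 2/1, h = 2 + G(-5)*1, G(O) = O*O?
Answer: I*√29379 ≈ 171.4*I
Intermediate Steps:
G(O) = O²
h = 27 (h = 2 + (-5)²*1 = 2 + 25*1 = 2 + 25 = 27)
j(K, q) = 2 - 1/K (j(K, q) = -1/K + 2*1 = -1/K + 2 = 2 - 1/K)
X = 0 (X = ((2 - 1/2)*27)*0 = ((2 - 1*½)*27)*0 = ((2 - ½)*27)*0 = ((3/2)*27)*0 = (81/2)*0 = 0)
√(X - 29379) = √(0 - 29379) = √(-29379) = I*√29379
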